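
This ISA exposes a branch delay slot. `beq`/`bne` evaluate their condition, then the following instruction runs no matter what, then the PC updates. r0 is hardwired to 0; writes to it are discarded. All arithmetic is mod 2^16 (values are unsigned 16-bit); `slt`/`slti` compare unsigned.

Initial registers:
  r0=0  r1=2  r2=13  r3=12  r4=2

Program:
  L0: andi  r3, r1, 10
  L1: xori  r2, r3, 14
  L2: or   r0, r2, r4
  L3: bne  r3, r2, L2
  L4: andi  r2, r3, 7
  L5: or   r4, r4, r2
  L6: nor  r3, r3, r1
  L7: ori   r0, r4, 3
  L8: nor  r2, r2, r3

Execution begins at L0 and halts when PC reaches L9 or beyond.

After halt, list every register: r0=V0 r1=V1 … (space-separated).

r0=0 r1=2 r2=0 r3=65533 r4=2

#0 andi  r3, r1, 10 ; 0/2/13/2/2
#1 xori  r2, r3, 14 ; 0/2/12/2/2
#2 or   r0, r2, r4 ; 0/2/12/2/2
#3 bne  r3, r2, L2 ; 0/2/12/2/2 ; →target
#4 andi  r2, r3, 7 ; 0/2/2/2/2
#2 or   r0, r2, r4 ; 0/2/2/2/2
#3 bne  r3, r2, L2 ; 0/2/2/2/2 ; →fallthru
#4 andi  r2, r3, 7 ; 0/2/2/2/2
#5 or   r4, r4, r2 ; 0/2/2/2/2
#6 nor  r3, r3, r1 ; 0/2/2/65533/2
#7 ori   r0, r4, 3 ; 0/2/2/65533/2
#8 nor  r2, r2, r3 ; 0/2/0/65533/2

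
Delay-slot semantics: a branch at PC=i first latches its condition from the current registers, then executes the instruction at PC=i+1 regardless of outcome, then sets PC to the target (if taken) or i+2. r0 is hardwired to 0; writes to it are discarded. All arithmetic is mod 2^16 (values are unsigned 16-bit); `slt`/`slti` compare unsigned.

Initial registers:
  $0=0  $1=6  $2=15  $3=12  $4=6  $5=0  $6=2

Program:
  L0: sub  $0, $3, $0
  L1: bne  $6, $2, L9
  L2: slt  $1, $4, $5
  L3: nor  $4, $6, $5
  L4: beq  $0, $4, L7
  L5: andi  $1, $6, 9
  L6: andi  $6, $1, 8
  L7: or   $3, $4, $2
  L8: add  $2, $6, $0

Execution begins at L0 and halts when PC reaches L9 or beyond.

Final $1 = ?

PC=0  sub  $0, $3, $0        | $0=0 $1=6 $2=15 $3=12 $4=6 $5=0 $6=2
PC=1  bne  $6, $2, L9        | $0=0 $1=6 $2=15 $3=12 $4=6 $5=0 $6=2  [TAKEN]
PC=2  slt  $1, $4, $5        | $0=0 $1=0 $2=15 $3=12 $4=6 $5=0 $6=2

0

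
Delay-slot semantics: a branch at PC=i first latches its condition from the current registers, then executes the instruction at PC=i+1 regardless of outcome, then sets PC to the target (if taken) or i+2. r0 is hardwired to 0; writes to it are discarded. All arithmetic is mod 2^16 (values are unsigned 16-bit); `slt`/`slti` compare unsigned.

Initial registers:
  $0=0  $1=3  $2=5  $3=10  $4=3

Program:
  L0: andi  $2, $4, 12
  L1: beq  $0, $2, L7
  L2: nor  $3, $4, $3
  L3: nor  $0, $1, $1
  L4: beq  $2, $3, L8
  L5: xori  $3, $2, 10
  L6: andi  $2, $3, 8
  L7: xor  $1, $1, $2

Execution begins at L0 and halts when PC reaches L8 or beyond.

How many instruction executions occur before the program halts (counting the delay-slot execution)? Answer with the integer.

4

  step pc=0: andi  $2, $4, 12  regs=(0,3,0,10,3)
  step pc=1: beq  $0, $2, L7  cond=T  regs=(0,3,0,10,3)
  step pc=2: nor  $3, $4, $3  regs=(0,3,0,65524,3)
  step pc=7: xor  $1, $1, $2  regs=(0,3,0,65524,3)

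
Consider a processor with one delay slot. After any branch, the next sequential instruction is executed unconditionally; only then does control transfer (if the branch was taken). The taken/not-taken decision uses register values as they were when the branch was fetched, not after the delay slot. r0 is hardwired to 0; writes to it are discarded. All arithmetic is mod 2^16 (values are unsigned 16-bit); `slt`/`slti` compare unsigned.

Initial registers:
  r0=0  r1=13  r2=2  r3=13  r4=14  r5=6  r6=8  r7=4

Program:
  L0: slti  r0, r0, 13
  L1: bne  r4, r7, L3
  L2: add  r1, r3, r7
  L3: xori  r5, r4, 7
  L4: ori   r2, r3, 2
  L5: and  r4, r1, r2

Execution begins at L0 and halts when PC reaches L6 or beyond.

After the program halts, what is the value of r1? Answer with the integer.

PC=0  slti  r0, r0, 13       | r0=0 r1=13 r2=2 r3=13 r4=14 r5=6 r6=8 r7=4
PC=1  bne  r4, r7, L3        | r0=0 r1=13 r2=2 r3=13 r4=14 r5=6 r6=8 r7=4  [TAKEN]
PC=2  add  r1, r3, r7        | r0=0 r1=17 r2=2 r3=13 r4=14 r5=6 r6=8 r7=4
PC=3  xori  r5, r4, 7        | r0=0 r1=17 r2=2 r3=13 r4=14 r5=9 r6=8 r7=4
PC=4  ori   r2, r3, 2        | r0=0 r1=17 r2=15 r3=13 r4=14 r5=9 r6=8 r7=4
PC=5  and  r4, r1, r2        | r0=0 r1=17 r2=15 r3=13 r4=1 r5=9 r6=8 r7=4

17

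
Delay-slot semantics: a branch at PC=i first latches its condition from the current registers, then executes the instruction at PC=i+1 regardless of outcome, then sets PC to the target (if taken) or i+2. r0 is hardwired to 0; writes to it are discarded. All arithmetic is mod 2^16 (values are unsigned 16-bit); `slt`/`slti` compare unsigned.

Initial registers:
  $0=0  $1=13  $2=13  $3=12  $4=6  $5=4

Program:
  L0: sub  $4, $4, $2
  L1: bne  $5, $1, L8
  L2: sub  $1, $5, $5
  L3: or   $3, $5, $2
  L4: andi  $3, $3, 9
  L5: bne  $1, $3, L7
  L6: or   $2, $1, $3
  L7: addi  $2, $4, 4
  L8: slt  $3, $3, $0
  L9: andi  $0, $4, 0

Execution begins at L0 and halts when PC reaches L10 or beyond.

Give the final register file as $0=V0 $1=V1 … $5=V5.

  step pc=0: sub  $4, $4, $2  regs=(0,13,13,12,65529,4)
  step pc=1: bne  $5, $1, L8  cond=T  regs=(0,13,13,12,65529,4)
  step pc=2: sub  $1, $5, $5  regs=(0,0,13,12,65529,4)
  step pc=8: slt  $3, $3, $0  regs=(0,0,13,0,65529,4)
  step pc=9: andi  $0, $4, 0  regs=(0,0,13,0,65529,4)

$0=0 $1=0 $2=13 $3=0 $4=65529 $5=4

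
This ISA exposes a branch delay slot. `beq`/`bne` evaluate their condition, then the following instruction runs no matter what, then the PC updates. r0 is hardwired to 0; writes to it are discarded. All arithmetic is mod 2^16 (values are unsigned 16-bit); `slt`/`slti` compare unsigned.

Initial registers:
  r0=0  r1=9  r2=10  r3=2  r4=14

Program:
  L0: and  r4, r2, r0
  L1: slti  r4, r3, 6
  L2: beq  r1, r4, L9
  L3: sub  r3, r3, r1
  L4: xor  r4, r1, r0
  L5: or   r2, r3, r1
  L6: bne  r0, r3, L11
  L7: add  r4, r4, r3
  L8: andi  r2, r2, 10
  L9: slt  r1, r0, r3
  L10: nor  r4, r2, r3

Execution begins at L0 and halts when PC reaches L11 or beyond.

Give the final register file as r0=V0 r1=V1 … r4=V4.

r0=0 r1=9 r2=65529 r3=65529 r4=2

[0] and  r4, r2, r0  →  {r0:0, r1:9, r2:10, r3:2, r4:0}
[1] slti  r4, r3, 6  →  {r0:0, r1:9, r2:10, r3:2, r4:1}
[2] beq  r1, r4, L9  →  {r0:0, r1:9, r2:10, r3:2, r4:1}  ⟨branch fallthrough⟩
[3] sub  r3, r3, r1  →  {r0:0, r1:9, r2:10, r3:65529, r4:1}
[4] xor  r4, r1, r0  →  {r0:0, r1:9, r2:10, r3:65529, r4:9}
[5] or   r2, r3, r1  →  {r0:0, r1:9, r2:65529, r3:65529, r4:9}
[6] bne  r0, r3, L11  →  {r0:0, r1:9, r2:65529, r3:65529, r4:9}  ⟨branch taken⟩
[7] add  r4, r4, r3  →  {r0:0, r1:9, r2:65529, r3:65529, r4:2}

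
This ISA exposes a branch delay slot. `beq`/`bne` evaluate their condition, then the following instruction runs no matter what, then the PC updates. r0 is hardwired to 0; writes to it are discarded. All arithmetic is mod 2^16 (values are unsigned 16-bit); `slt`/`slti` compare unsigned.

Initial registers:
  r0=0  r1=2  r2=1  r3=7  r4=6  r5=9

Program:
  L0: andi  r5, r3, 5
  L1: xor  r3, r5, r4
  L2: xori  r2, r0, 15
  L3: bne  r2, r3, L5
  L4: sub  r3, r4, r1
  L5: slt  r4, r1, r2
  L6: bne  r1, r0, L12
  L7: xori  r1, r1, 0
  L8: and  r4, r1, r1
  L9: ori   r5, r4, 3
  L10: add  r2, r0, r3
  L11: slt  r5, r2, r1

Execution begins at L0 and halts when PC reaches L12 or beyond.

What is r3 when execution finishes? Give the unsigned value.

#0 andi  r5, r3, 5 ; 0/2/1/7/6/5
#1 xor  r3, r5, r4 ; 0/2/1/3/6/5
#2 xori  r2, r0, 15 ; 0/2/15/3/6/5
#3 bne  r2, r3, L5 ; 0/2/15/3/6/5 ; →target
#4 sub  r3, r4, r1 ; 0/2/15/4/6/5
#5 slt  r4, r1, r2 ; 0/2/15/4/1/5
#6 bne  r1, r0, L12 ; 0/2/15/4/1/5 ; →target
#7 xori  r1, r1, 0 ; 0/2/15/4/1/5

4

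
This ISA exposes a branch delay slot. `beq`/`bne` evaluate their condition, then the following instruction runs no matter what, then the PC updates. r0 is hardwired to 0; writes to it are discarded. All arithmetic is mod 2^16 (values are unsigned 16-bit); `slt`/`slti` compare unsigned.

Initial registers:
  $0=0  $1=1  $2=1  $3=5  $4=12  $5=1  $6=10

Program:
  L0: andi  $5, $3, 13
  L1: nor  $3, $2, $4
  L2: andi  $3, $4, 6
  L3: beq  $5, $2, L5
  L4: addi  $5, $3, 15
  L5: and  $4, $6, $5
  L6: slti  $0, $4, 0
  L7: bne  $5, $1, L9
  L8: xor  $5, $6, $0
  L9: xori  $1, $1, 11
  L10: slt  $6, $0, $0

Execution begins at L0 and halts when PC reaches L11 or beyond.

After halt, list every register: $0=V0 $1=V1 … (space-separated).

[0] andi  $5, $3, 13  →  {$0:0, $1:1, $2:1, $3:5, $4:12, $5:5, $6:10}
[1] nor  $3, $2, $4  →  {$0:0, $1:1, $2:1, $3:65522, $4:12, $5:5, $6:10}
[2] andi  $3, $4, 6  →  {$0:0, $1:1, $2:1, $3:4, $4:12, $5:5, $6:10}
[3] beq  $5, $2, L5  →  {$0:0, $1:1, $2:1, $3:4, $4:12, $5:5, $6:10}  ⟨branch fallthrough⟩
[4] addi  $5, $3, 15  →  {$0:0, $1:1, $2:1, $3:4, $4:12, $5:19, $6:10}
[5] and  $4, $6, $5  →  {$0:0, $1:1, $2:1, $3:4, $4:2, $5:19, $6:10}
[6] slti  $0, $4, 0  →  {$0:0, $1:1, $2:1, $3:4, $4:2, $5:19, $6:10}
[7] bne  $5, $1, L9  →  {$0:0, $1:1, $2:1, $3:4, $4:2, $5:19, $6:10}  ⟨branch taken⟩
[8] xor  $5, $6, $0  →  {$0:0, $1:1, $2:1, $3:4, $4:2, $5:10, $6:10}
[9] xori  $1, $1, 11  →  {$0:0, $1:10, $2:1, $3:4, $4:2, $5:10, $6:10}
[10] slt  $6, $0, $0  →  {$0:0, $1:10, $2:1, $3:4, $4:2, $5:10, $6:0}

$0=0 $1=10 $2=1 $3=4 $4=2 $5=10 $6=0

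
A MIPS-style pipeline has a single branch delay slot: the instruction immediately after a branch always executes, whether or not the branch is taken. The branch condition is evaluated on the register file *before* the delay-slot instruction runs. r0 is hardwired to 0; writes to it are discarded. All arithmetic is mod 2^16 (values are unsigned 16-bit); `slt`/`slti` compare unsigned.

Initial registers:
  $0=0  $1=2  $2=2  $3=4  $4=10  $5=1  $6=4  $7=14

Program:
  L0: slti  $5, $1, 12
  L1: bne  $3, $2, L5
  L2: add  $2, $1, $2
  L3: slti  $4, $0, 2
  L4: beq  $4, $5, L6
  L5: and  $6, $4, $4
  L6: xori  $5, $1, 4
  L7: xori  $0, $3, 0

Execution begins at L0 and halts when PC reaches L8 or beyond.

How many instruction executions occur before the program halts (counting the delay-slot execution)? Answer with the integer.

#0 slti  $5, $1, 12 ; 0/2/2/4/10/1/4/14
#1 bne  $3, $2, L5 ; 0/2/2/4/10/1/4/14 ; →target
#2 add  $2, $1, $2 ; 0/2/4/4/10/1/4/14
#5 and  $6, $4, $4 ; 0/2/4/4/10/1/10/14
#6 xori  $5, $1, 4 ; 0/2/4/4/10/6/10/14
#7 xori  $0, $3, 0 ; 0/2/4/4/10/6/10/14

6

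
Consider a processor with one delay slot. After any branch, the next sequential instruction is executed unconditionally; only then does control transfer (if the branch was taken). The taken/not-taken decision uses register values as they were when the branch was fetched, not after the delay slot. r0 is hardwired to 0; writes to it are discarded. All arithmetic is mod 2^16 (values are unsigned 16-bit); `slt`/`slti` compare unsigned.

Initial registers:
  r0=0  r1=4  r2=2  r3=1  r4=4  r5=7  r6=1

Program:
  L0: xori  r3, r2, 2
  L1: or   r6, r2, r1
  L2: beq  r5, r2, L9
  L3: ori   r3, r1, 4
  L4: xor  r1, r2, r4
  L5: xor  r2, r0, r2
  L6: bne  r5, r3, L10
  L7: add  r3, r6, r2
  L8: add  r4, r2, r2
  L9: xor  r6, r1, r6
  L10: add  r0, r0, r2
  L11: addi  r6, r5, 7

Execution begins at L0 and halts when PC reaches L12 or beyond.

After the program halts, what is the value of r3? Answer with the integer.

8

[0] xori  r3, r2, 2  →  {r0:0, r1:4, r2:2, r3:0, r4:4, r5:7, r6:1}
[1] or   r6, r2, r1  →  {r0:0, r1:4, r2:2, r3:0, r4:4, r5:7, r6:6}
[2] beq  r5, r2, L9  →  {r0:0, r1:4, r2:2, r3:0, r4:4, r5:7, r6:6}  ⟨branch fallthrough⟩
[3] ori   r3, r1, 4  →  {r0:0, r1:4, r2:2, r3:4, r4:4, r5:7, r6:6}
[4] xor  r1, r2, r4  →  {r0:0, r1:6, r2:2, r3:4, r4:4, r5:7, r6:6}
[5] xor  r2, r0, r2  →  {r0:0, r1:6, r2:2, r3:4, r4:4, r5:7, r6:6}
[6] bne  r5, r3, L10  →  {r0:0, r1:6, r2:2, r3:4, r4:4, r5:7, r6:6}  ⟨branch taken⟩
[7] add  r3, r6, r2  →  {r0:0, r1:6, r2:2, r3:8, r4:4, r5:7, r6:6}
[10] add  r0, r0, r2  →  {r0:0, r1:6, r2:2, r3:8, r4:4, r5:7, r6:6}
[11] addi  r6, r5, 7  →  {r0:0, r1:6, r2:2, r3:8, r4:4, r5:7, r6:14}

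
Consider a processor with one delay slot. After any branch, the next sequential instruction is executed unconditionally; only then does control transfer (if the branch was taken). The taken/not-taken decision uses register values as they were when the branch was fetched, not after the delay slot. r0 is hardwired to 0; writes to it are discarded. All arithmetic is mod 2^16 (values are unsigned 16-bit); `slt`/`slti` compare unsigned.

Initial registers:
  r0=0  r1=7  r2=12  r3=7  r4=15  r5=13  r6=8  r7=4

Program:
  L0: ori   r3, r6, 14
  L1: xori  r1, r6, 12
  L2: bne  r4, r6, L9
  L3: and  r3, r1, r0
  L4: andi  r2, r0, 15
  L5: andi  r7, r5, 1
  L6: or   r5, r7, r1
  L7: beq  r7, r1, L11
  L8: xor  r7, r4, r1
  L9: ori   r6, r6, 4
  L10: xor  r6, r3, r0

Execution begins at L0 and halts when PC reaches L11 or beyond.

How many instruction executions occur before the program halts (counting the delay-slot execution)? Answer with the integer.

6

[0] ori   r3, r6, 14  →  {r0:0, r1:7, r2:12, r3:14, r4:15, r5:13, r6:8, r7:4}
[1] xori  r1, r6, 12  →  {r0:0, r1:4, r2:12, r3:14, r4:15, r5:13, r6:8, r7:4}
[2] bne  r4, r6, L9  →  {r0:0, r1:4, r2:12, r3:14, r4:15, r5:13, r6:8, r7:4}  ⟨branch taken⟩
[3] and  r3, r1, r0  →  {r0:0, r1:4, r2:12, r3:0, r4:15, r5:13, r6:8, r7:4}
[9] ori   r6, r6, 4  →  {r0:0, r1:4, r2:12, r3:0, r4:15, r5:13, r6:12, r7:4}
[10] xor  r6, r3, r0  →  {r0:0, r1:4, r2:12, r3:0, r4:15, r5:13, r6:0, r7:4}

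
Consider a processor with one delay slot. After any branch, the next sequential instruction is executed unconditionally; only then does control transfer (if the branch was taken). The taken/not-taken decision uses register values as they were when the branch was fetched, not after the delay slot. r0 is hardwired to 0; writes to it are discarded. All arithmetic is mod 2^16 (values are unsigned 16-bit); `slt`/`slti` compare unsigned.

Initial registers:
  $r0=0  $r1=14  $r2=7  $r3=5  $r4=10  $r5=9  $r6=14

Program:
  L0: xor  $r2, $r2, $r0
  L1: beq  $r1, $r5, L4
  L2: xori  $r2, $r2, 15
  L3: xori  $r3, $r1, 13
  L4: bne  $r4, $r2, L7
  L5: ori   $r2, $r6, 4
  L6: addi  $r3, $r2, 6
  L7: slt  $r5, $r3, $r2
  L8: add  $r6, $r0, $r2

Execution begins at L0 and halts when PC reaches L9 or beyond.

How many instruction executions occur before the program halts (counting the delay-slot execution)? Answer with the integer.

PC=0  xor  $r2, $r2, $r0     | $r0=0 $r1=14 $r2=7 $r3=5 $r4=10 $r5=9 $r6=14
PC=1  beq  $r1, $r5, L4      | $r0=0 $r1=14 $r2=7 $r3=5 $r4=10 $r5=9 $r6=14  [not taken]
PC=2  xori  $r2, $r2, 15     | $r0=0 $r1=14 $r2=8 $r3=5 $r4=10 $r5=9 $r6=14
PC=3  xori  $r3, $r1, 13     | $r0=0 $r1=14 $r2=8 $r3=3 $r4=10 $r5=9 $r6=14
PC=4  bne  $r4, $r2, L7      | $r0=0 $r1=14 $r2=8 $r3=3 $r4=10 $r5=9 $r6=14  [TAKEN]
PC=5  ori   $r2, $r6, 4      | $r0=0 $r1=14 $r2=14 $r3=3 $r4=10 $r5=9 $r6=14
PC=7  slt  $r5, $r3, $r2     | $r0=0 $r1=14 $r2=14 $r3=3 $r4=10 $r5=1 $r6=14
PC=8  add  $r6, $r0, $r2     | $r0=0 $r1=14 $r2=14 $r3=3 $r4=10 $r5=1 $r6=14

8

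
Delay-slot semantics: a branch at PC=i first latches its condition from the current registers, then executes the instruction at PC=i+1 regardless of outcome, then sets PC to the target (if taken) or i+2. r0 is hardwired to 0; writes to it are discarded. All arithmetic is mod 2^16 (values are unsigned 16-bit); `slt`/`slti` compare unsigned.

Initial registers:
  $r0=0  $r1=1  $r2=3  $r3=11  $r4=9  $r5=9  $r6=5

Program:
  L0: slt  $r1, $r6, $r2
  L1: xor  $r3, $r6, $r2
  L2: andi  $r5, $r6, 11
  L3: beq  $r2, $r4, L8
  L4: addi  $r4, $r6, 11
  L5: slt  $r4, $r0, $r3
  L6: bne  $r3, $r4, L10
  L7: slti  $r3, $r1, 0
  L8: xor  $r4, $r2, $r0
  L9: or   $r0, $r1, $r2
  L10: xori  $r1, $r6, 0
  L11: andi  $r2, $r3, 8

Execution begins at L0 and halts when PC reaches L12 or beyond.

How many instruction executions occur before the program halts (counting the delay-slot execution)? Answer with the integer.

#0 slt  $r1, $r6, $r2 ; 0/0/3/11/9/9/5
#1 xor  $r3, $r6, $r2 ; 0/0/3/6/9/9/5
#2 andi  $r5, $r6, 11 ; 0/0/3/6/9/1/5
#3 beq  $r2, $r4, L8 ; 0/0/3/6/9/1/5 ; →fallthru
#4 addi  $r4, $r6, 11 ; 0/0/3/6/16/1/5
#5 slt  $r4, $r0, $r3 ; 0/0/3/6/1/1/5
#6 bne  $r3, $r4, L10 ; 0/0/3/6/1/1/5 ; →target
#7 slti  $r3, $r1, 0 ; 0/0/3/0/1/1/5
#10 xori  $r1, $r6, 0 ; 0/5/3/0/1/1/5
#11 andi  $r2, $r3, 8 ; 0/5/0/0/1/1/5

10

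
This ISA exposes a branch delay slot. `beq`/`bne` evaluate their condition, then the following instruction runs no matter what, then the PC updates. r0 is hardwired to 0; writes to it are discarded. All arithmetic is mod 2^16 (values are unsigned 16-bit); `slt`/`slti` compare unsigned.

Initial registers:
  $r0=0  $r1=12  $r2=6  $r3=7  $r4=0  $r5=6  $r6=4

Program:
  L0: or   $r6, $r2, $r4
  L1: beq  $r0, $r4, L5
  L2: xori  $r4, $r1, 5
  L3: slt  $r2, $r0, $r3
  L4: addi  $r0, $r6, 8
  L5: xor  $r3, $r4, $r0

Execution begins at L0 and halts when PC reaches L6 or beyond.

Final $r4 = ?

  step pc=0: or   $r6, $r2, $r4  regs=(0,12,6,7,0,6,6)
  step pc=1: beq  $r0, $r4, L5  cond=T  regs=(0,12,6,7,0,6,6)
  step pc=2: xori  $r4, $r1, 5  regs=(0,12,6,7,9,6,6)
  step pc=5: xor  $r3, $r4, $r0  regs=(0,12,6,9,9,6,6)

9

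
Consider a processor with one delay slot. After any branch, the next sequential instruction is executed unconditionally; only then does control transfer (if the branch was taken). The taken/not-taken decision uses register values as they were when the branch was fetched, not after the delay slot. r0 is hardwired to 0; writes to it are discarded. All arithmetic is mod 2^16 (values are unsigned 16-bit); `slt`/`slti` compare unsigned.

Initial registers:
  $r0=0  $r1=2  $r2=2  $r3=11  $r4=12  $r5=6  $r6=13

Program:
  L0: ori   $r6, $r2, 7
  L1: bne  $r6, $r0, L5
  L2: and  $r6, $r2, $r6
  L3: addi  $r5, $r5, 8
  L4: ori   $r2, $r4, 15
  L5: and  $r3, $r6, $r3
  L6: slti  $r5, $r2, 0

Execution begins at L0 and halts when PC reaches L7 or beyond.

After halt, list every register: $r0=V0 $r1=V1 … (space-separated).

$r0=0 $r1=2 $r2=2 $r3=2 $r4=12 $r5=0 $r6=2

  step pc=0: ori   $r6, $r2, 7  regs=(0,2,2,11,12,6,7)
  step pc=1: bne  $r6, $r0, L5  cond=T  regs=(0,2,2,11,12,6,7)
  step pc=2: and  $r6, $r2, $r6  regs=(0,2,2,11,12,6,2)
  step pc=5: and  $r3, $r6, $r3  regs=(0,2,2,2,12,6,2)
  step pc=6: slti  $r5, $r2, 0  regs=(0,2,2,2,12,0,2)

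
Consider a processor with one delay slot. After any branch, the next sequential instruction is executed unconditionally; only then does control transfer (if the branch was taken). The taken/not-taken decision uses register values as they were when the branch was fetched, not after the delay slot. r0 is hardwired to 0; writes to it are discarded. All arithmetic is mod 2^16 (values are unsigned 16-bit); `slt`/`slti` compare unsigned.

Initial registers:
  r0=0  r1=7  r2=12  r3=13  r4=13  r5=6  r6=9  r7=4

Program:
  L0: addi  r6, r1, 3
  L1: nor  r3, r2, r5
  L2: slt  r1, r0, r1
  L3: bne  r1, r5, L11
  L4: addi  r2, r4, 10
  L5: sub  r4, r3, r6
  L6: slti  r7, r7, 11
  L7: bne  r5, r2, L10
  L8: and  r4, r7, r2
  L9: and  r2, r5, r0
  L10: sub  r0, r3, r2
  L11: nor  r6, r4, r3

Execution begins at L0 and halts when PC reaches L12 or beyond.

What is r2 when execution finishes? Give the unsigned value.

PC=0  addi  r6, r1, 3        | r0=0 r1=7 r2=12 r3=13 r4=13 r5=6 r6=10 r7=4
PC=1  nor  r3, r2, r5        | r0=0 r1=7 r2=12 r3=65521 r4=13 r5=6 r6=10 r7=4
PC=2  slt  r1, r0, r1        | r0=0 r1=1 r2=12 r3=65521 r4=13 r5=6 r6=10 r7=4
PC=3  bne  r1, r5, L11       | r0=0 r1=1 r2=12 r3=65521 r4=13 r5=6 r6=10 r7=4  [TAKEN]
PC=4  addi  r2, r4, 10       | r0=0 r1=1 r2=23 r3=65521 r4=13 r5=6 r6=10 r7=4
PC=11 nor  r6, r4, r3        | r0=0 r1=1 r2=23 r3=65521 r4=13 r5=6 r6=2 r7=4

23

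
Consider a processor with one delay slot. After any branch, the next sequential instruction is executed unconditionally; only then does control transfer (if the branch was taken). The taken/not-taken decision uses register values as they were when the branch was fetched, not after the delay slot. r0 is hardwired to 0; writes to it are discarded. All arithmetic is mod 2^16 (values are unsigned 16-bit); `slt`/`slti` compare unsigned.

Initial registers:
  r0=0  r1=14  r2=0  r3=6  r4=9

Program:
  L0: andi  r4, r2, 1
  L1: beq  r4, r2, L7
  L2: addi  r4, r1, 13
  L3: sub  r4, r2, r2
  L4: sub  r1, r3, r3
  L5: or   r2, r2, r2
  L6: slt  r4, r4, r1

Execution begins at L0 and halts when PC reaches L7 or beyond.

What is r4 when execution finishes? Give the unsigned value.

#0 andi  r4, r2, 1 ; 0/14/0/6/0
#1 beq  r4, r2, L7 ; 0/14/0/6/0 ; →target
#2 addi  r4, r1, 13 ; 0/14/0/6/27

27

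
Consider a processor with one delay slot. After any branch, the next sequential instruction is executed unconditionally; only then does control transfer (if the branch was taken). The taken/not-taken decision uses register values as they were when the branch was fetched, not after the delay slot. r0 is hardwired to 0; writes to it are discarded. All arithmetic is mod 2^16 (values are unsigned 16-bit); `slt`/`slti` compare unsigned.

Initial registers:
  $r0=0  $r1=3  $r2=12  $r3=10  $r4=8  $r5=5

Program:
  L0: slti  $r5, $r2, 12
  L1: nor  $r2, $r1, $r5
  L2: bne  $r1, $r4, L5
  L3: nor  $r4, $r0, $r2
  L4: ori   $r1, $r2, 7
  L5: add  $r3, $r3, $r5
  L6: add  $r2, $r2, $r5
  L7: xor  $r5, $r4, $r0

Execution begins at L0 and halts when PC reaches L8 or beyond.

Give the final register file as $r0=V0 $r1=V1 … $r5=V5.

$r0=0 $r1=3 $r2=65532 $r3=10 $r4=3 $r5=3

PC=0  slti  $r5, $r2, 12     | $r0=0 $r1=3 $r2=12 $r3=10 $r4=8 $r5=0
PC=1  nor  $r2, $r1, $r5     | $r0=0 $r1=3 $r2=65532 $r3=10 $r4=8 $r5=0
PC=2  bne  $r1, $r4, L5      | $r0=0 $r1=3 $r2=65532 $r3=10 $r4=8 $r5=0  [TAKEN]
PC=3  nor  $r4, $r0, $r2     | $r0=0 $r1=3 $r2=65532 $r3=10 $r4=3 $r5=0
PC=5  add  $r3, $r3, $r5     | $r0=0 $r1=3 $r2=65532 $r3=10 $r4=3 $r5=0
PC=6  add  $r2, $r2, $r5     | $r0=0 $r1=3 $r2=65532 $r3=10 $r4=3 $r5=0
PC=7  xor  $r5, $r4, $r0     | $r0=0 $r1=3 $r2=65532 $r3=10 $r4=3 $r5=3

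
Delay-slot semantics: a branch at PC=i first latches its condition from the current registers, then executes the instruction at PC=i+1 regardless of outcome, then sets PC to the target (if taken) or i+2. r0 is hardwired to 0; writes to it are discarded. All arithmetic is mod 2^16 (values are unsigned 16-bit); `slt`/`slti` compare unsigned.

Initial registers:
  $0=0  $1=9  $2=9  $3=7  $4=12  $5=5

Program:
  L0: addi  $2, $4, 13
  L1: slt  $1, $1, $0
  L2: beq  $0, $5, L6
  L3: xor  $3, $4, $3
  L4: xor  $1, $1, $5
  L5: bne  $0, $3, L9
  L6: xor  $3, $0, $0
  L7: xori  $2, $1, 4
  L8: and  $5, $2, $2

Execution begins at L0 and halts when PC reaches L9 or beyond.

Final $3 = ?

0

  step pc=0: addi  $2, $4, 13  regs=(0,9,25,7,12,5)
  step pc=1: slt  $1, $1, $0  regs=(0,0,25,7,12,5)
  step pc=2: beq  $0, $5, L6  cond=F  regs=(0,0,25,7,12,5)
  step pc=3: xor  $3, $4, $3  regs=(0,0,25,11,12,5)
  step pc=4: xor  $1, $1, $5  regs=(0,5,25,11,12,5)
  step pc=5: bne  $0, $3, L9  cond=T  regs=(0,5,25,11,12,5)
  step pc=6: xor  $3, $0, $0  regs=(0,5,25,0,12,5)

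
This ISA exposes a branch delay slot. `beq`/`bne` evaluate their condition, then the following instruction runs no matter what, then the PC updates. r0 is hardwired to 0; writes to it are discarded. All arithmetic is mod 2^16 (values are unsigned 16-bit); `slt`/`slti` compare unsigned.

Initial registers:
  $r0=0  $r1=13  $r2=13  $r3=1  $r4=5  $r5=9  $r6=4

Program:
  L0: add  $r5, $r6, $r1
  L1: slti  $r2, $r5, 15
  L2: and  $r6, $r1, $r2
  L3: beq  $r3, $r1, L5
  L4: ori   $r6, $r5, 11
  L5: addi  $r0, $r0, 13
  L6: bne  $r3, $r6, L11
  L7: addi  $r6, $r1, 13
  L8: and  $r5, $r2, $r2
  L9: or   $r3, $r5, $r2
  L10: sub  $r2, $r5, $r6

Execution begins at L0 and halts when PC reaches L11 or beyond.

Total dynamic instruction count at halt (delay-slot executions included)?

8

  step pc=0: add  $r5, $r6, $r1  regs=(0,13,13,1,5,17,4)
  step pc=1: slti  $r2, $r5, 15  regs=(0,13,0,1,5,17,4)
  step pc=2: and  $r6, $r1, $r2  regs=(0,13,0,1,5,17,0)
  step pc=3: beq  $r3, $r1, L5  cond=F  regs=(0,13,0,1,5,17,0)
  step pc=4: ori   $r6, $r5, 11  regs=(0,13,0,1,5,17,27)
  step pc=5: addi  $r0, $r0, 13  regs=(0,13,0,1,5,17,27)
  step pc=6: bne  $r3, $r6, L11  cond=T  regs=(0,13,0,1,5,17,27)
  step pc=7: addi  $r6, $r1, 13  regs=(0,13,0,1,5,17,26)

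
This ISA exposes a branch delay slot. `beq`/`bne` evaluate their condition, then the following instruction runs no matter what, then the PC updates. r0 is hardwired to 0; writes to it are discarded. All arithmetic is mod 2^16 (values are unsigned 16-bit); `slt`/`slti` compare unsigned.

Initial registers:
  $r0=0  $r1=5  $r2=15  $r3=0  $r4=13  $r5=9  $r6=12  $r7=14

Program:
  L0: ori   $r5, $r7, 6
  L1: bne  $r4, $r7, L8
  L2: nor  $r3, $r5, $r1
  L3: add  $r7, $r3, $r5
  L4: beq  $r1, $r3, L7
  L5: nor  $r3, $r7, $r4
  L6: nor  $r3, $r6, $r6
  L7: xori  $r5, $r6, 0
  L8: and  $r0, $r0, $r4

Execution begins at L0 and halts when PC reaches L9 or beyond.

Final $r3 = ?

#0 ori   $r5, $r7, 6 ; 0/5/15/0/13/14/12/14
#1 bne  $r4, $r7, L8 ; 0/5/15/0/13/14/12/14 ; →target
#2 nor  $r3, $r5, $r1 ; 0/5/15/65520/13/14/12/14
#8 and  $r0, $r0, $r4 ; 0/5/15/65520/13/14/12/14

65520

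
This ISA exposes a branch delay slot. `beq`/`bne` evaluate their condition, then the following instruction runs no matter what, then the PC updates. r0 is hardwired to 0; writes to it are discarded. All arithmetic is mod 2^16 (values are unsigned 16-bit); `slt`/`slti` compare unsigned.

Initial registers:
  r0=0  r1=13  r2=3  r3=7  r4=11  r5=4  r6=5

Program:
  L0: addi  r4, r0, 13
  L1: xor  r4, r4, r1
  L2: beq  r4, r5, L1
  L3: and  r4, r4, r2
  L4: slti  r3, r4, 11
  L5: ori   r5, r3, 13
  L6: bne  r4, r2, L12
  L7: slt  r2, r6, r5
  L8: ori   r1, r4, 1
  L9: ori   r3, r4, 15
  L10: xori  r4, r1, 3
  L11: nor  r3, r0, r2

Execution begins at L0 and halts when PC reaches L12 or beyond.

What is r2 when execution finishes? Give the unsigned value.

1

#0 addi  r4, r0, 13 ; 0/13/3/7/13/4/5
#1 xor  r4, r4, r1 ; 0/13/3/7/0/4/5
#2 beq  r4, r5, L1 ; 0/13/3/7/0/4/5 ; →fallthru
#3 and  r4, r4, r2 ; 0/13/3/7/0/4/5
#4 slti  r3, r4, 11 ; 0/13/3/1/0/4/5
#5 ori   r5, r3, 13 ; 0/13/3/1/0/13/5
#6 bne  r4, r2, L12 ; 0/13/3/1/0/13/5 ; →target
#7 slt  r2, r6, r5 ; 0/13/1/1/0/13/5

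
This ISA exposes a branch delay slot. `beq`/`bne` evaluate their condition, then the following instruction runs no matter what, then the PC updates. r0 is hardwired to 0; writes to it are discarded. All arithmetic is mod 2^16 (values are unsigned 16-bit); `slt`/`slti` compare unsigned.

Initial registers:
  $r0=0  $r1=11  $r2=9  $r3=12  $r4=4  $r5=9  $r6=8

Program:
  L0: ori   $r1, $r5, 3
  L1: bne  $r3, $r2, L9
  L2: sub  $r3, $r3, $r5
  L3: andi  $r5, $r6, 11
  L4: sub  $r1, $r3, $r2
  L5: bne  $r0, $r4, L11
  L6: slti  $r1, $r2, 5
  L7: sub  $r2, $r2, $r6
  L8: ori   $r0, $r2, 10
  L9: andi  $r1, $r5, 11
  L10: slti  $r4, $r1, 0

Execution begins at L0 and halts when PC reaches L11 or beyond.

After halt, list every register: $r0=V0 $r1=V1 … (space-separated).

[0] ori   $r1, $r5, 3  →  {$r0:0, $r1:11, $r2:9, $r3:12, $r4:4, $r5:9, $r6:8}
[1] bne  $r3, $r2, L9  →  {$r0:0, $r1:11, $r2:9, $r3:12, $r4:4, $r5:9, $r6:8}  ⟨branch taken⟩
[2] sub  $r3, $r3, $r5  →  {$r0:0, $r1:11, $r2:9, $r3:3, $r4:4, $r5:9, $r6:8}
[9] andi  $r1, $r5, 11  →  {$r0:0, $r1:9, $r2:9, $r3:3, $r4:4, $r5:9, $r6:8}
[10] slti  $r4, $r1, 0  →  {$r0:0, $r1:9, $r2:9, $r3:3, $r4:0, $r5:9, $r6:8}

$r0=0 $r1=9 $r2=9 $r3=3 $r4=0 $r5=9 $r6=8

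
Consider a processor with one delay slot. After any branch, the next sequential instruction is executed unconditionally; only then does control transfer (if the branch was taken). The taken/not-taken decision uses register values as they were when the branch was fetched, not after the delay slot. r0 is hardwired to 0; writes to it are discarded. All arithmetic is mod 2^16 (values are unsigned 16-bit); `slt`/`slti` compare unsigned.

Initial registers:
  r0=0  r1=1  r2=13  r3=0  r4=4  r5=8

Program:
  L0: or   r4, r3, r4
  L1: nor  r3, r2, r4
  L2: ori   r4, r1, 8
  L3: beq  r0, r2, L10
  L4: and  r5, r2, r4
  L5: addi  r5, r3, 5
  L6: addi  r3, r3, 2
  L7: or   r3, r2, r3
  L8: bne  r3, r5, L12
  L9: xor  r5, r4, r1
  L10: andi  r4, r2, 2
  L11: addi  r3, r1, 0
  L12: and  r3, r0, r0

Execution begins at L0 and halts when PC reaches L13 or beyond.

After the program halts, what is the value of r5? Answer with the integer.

8

#0 or   r4, r3, r4 ; 0/1/13/0/4/8
#1 nor  r3, r2, r4 ; 0/1/13/65522/4/8
#2 ori   r4, r1, 8 ; 0/1/13/65522/9/8
#3 beq  r0, r2, L10 ; 0/1/13/65522/9/8 ; →fallthru
#4 and  r5, r2, r4 ; 0/1/13/65522/9/9
#5 addi  r5, r3, 5 ; 0/1/13/65522/9/65527
#6 addi  r3, r3, 2 ; 0/1/13/65524/9/65527
#7 or   r3, r2, r3 ; 0/1/13/65533/9/65527
#8 bne  r3, r5, L12 ; 0/1/13/65533/9/65527 ; →target
#9 xor  r5, r4, r1 ; 0/1/13/65533/9/8
#12 and  r3, r0, r0 ; 0/1/13/0/9/8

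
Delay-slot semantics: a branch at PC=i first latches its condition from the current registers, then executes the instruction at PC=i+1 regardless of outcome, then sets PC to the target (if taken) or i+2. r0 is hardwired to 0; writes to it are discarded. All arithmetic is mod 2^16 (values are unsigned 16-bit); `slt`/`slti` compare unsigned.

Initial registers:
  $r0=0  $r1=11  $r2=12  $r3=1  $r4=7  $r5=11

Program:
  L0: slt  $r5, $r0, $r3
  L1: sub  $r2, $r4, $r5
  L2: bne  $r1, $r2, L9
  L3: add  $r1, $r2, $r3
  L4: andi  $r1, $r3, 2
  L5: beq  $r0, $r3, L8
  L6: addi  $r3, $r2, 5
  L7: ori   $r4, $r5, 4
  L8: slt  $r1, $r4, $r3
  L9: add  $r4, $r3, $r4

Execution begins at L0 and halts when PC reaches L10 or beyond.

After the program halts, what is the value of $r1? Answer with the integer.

7

[0] slt  $r5, $r0, $r3  →  {$r0:0, $r1:11, $r2:12, $r3:1, $r4:7, $r5:1}
[1] sub  $r2, $r4, $r5  →  {$r0:0, $r1:11, $r2:6, $r3:1, $r4:7, $r5:1}
[2] bne  $r1, $r2, L9  →  {$r0:0, $r1:11, $r2:6, $r3:1, $r4:7, $r5:1}  ⟨branch taken⟩
[3] add  $r1, $r2, $r3  →  {$r0:0, $r1:7, $r2:6, $r3:1, $r4:7, $r5:1}
[9] add  $r4, $r3, $r4  →  {$r0:0, $r1:7, $r2:6, $r3:1, $r4:8, $r5:1}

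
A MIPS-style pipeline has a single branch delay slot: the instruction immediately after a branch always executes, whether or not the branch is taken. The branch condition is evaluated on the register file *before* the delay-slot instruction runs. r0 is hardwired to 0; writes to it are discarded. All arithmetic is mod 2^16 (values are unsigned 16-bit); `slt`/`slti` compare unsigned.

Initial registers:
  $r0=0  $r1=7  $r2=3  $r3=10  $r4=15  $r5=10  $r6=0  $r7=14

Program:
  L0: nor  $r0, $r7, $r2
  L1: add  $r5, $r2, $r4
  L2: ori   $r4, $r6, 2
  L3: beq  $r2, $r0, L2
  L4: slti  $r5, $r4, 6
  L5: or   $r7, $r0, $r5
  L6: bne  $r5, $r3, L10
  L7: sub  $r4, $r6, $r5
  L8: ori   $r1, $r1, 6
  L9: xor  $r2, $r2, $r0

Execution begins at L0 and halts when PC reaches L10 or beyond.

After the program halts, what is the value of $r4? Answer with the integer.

65535

  step pc=0: nor  $r0, $r7, $r2  regs=(0,7,3,10,15,10,0,14)
  step pc=1: add  $r5, $r2, $r4  regs=(0,7,3,10,15,18,0,14)
  step pc=2: ori   $r4, $r6, 2  regs=(0,7,3,10,2,18,0,14)
  step pc=3: beq  $r2, $r0, L2  cond=F  regs=(0,7,3,10,2,18,0,14)
  step pc=4: slti  $r5, $r4, 6  regs=(0,7,3,10,2,1,0,14)
  step pc=5: or   $r7, $r0, $r5  regs=(0,7,3,10,2,1,0,1)
  step pc=6: bne  $r5, $r3, L10  cond=T  regs=(0,7,3,10,2,1,0,1)
  step pc=7: sub  $r4, $r6, $r5  regs=(0,7,3,10,65535,1,0,1)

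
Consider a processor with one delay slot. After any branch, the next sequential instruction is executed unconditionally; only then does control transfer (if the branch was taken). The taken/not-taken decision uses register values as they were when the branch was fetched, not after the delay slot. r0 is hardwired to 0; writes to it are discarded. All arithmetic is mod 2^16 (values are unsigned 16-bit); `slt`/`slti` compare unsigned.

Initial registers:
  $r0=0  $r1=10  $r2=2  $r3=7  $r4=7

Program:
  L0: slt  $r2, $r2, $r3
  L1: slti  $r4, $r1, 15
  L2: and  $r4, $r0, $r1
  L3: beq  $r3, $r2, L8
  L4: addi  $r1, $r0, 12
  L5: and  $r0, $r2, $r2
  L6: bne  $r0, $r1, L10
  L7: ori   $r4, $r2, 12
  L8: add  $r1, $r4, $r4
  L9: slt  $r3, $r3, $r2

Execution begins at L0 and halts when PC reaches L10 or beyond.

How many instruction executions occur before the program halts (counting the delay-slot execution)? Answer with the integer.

  step pc=0: slt  $r2, $r2, $r3  regs=(0,10,1,7,7)
  step pc=1: slti  $r4, $r1, 15  regs=(0,10,1,7,1)
  step pc=2: and  $r4, $r0, $r1  regs=(0,10,1,7,0)
  step pc=3: beq  $r3, $r2, L8  cond=F  regs=(0,10,1,7,0)
  step pc=4: addi  $r1, $r0, 12  regs=(0,12,1,7,0)
  step pc=5: and  $r0, $r2, $r2  regs=(0,12,1,7,0)
  step pc=6: bne  $r0, $r1, L10  cond=T  regs=(0,12,1,7,0)
  step pc=7: ori   $r4, $r2, 12  regs=(0,12,1,7,13)

8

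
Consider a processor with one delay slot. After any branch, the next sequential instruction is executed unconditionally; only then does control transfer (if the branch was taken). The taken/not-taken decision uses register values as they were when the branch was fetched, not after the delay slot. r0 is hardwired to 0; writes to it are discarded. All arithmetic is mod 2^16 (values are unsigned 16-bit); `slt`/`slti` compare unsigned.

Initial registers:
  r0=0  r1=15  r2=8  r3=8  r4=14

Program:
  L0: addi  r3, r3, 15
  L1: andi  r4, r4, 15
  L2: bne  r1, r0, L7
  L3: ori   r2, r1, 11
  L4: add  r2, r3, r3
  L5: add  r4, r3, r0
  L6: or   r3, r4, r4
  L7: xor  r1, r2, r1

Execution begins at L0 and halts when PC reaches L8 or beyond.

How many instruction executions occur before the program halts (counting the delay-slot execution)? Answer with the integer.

5

  step pc=0: addi  r3, r3, 15  regs=(0,15,8,23,14)
  step pc=1: andi  r4, r4, 15  regs=(0,15,8,23,14)
  step pc=2: bne  r1, r0, L7  cond=T  regs=(0,15,8,23,14)
  step pc=3: ori   r2, r1, 11  regs=(0,15,15,23,14)
  step pc=7: xor  r1, r2, r1  regs=(0,0,15,23,14)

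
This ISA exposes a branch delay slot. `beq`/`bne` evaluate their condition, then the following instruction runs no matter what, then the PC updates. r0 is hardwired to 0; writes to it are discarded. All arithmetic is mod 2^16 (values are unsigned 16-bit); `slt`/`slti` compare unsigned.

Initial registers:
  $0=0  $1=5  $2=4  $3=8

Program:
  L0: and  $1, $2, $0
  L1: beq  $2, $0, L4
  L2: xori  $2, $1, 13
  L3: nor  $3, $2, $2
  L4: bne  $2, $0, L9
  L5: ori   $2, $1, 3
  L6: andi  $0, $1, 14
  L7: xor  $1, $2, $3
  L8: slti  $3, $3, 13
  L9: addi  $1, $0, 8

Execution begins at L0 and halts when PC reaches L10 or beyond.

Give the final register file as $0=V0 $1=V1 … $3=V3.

[0] and  $1, $2, $0  →  {$0:0, $1:0, $2:4, $3:8}
[1] beq  $2, $0, L4  →  {$0:0, $1:0, $2:4, $3:8}  ⟨branch fallthrough⟩
[2] xori  $2, $1, 13  →  {$0:0, $1:0, $2:13, $3:8}
[3] nor  $3, $2, $2  →  {$0:0, $1:0, $2:13, $3:65522}
[4] bne  $2, $0, L9  →  {$0:0, $1:0, $2:13, $3:65522}  ⟨branch taken⟩
[5] ori   $2, $1, 3  →  {$0:0, $1:0, $2:3, $3:65522}
[9] addi  $1, $0, 8  →  {$0:0, $1:8, $2:3, $3:65522}

$0=0 $1=8 $2=3 $3=65522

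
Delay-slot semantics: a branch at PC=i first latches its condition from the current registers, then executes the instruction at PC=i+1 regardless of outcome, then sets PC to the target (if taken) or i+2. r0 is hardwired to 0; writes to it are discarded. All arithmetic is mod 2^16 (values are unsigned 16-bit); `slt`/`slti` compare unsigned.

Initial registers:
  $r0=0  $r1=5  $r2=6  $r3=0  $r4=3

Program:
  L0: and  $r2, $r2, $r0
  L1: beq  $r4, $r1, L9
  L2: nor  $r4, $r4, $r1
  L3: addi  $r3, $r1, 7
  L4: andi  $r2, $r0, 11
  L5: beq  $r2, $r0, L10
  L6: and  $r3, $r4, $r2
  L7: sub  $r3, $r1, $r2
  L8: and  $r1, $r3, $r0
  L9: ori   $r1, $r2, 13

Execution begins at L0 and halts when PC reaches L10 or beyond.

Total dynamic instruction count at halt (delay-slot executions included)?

#0 and  $r2, $r2, $r0 ; 0/5/0/0/3
#1 beq  $r4, $r1, L9 ; 0/5/0/0/3 ; →fallthru
#2 nor  $r4, $r4, $r1 ; 0/5/0/0/65528
#3 addi  $r3, $r1, 7 ; 0/5/0/12/65528
#4 andi  $r2, $r0, 11 ; 0/5/0/12/65528
#5 beq  $r2, $r0, L10 ; 0/5/0/12/65528 ; →target
#6 and  $r3, $r4, $r2 ; 0/5/0/0/65528

7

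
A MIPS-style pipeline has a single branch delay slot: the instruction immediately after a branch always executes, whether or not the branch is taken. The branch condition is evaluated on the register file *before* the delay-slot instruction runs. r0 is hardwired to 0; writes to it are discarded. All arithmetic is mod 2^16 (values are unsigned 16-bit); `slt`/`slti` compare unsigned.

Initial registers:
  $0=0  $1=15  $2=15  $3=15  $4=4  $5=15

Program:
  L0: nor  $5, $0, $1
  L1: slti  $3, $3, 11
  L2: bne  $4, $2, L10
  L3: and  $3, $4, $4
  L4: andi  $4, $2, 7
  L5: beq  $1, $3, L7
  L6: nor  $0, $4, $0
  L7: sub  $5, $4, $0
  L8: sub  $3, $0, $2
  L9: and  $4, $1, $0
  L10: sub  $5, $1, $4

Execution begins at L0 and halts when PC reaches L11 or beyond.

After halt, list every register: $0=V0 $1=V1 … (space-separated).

[0] nor  $5, $0, $1  →  {$0:0, $1:15, $2:15, $3:15, $4:4, $5:65520}
[1] slti  $3, $3, 11  →  {$0:0, $1:15, $2:15, $3:0, $4:4, $5:65520}
[2] bne  $4, $2, L10  →  {$0:0, $1:15, $2:15, $3:0, $4:4, $5:65520}  ⟨branch taken⟩
[3] and  $3, $4, $4  →  {$0:0, $1:15, $2:15, $3:4, $4:4, $5:65520}
[10] sub  $5, $1, $4  →  {$0:0, $1:15, $2:15, $3:4, $4:4, $5:11}

$0=0 $1=15 $2=15 $3=4 $4=4 $5=11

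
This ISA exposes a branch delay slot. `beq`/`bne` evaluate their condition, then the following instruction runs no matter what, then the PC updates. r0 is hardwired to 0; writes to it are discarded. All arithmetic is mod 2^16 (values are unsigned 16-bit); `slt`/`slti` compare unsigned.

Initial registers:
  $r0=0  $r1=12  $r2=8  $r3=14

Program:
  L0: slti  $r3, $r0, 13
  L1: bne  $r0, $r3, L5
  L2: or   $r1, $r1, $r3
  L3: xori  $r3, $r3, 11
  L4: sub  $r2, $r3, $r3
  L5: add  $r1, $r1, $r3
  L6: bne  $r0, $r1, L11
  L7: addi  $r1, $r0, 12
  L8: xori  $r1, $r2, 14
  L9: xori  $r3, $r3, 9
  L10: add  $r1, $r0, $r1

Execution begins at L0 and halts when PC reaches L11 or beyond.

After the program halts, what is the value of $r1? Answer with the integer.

12

  step pc=0: slti  $r3, $r0, 13  regs=(0,12,8,1)
  step pc=1: bne  $r0, $r3, L5  cond=T  regs=(0,12,8,1)
  step pc=2: or   $r1, $r1, $r3  regs=(0,13,8,1)
  step pc=5: add  $r1, $r1, $r3  regs=(0,14,8,1)
  step pc=6: bne  $r0, $r1, L11  cond=T  regs=(0,14,8,1)
  step pc=7: addi  $r1, $r0, 12  regs=(0,12,8,1)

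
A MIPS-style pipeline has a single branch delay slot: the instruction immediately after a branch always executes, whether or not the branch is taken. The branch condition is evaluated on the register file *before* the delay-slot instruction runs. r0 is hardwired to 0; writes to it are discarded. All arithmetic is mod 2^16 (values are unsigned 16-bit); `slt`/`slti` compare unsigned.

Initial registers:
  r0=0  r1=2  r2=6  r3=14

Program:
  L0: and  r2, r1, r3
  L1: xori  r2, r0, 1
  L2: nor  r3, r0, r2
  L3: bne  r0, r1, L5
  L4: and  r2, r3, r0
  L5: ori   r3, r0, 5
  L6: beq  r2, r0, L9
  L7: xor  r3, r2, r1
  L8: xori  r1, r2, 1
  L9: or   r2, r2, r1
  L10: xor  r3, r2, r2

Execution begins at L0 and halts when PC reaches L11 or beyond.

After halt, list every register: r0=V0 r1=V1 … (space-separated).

[0] and  r2, r1, r3  →  {r0:0, r1:2, r2:2, r3:14}
[1] xori  r2, r0, 1  →  {r0:0, r1:2, r2:1, r3:14}
[2] nor  r3, r0, r2  →  {r0:0, r1:2, r2:1, r3:65534}
[3] bne  r0, r1, L5  →  {r0:0, r1:2, r2:1, r3:65534}  ⟨branch taken⟩
[4] and  r2, r3, r0  →  {r0:0, r1:2, r2:0, r3:65534}
[5] ori   r3, r0, 5  →  {r0:0, r1:2, r2:0, r3:5}
[6] beq  r2, r0, L9  →  {r0:0, r1:2, r2:0, r3:5}  ⟨branch taken⟩
[7] xor  r3, r2, r1  →  {r0:0, r1:2, r2:0, r3:2}
[9] or   r2, r2, r1  →  {r0:0, r1:2, r2:2, r3:2}
[10] xor  r3, r2, r2  →  {r0:0, r1:2, r2:2, r3:0}

r0=0 r1=2 r2=2 r3=0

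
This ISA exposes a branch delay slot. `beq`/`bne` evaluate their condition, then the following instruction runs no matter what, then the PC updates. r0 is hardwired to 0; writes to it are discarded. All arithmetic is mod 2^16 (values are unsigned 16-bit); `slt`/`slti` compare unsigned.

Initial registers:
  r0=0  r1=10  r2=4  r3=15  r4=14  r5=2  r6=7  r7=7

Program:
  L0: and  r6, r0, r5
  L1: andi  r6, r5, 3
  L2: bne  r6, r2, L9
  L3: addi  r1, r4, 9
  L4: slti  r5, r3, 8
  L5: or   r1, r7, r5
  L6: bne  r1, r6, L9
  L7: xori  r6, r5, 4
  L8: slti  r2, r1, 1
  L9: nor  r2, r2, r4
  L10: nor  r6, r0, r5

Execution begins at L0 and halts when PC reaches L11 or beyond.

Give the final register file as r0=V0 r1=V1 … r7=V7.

r0=0 r1=23 r2=65521 r3=15 r4=14 r5=2 r6=65533 r7=7

  step pc=0: and  r6, r0, r5  regs=(0,10,4,15,14,2,0,7)
  step pc=1: andi  r6, r5, 3  regs=(0,10,4,15,14,2,2,7)
  step pc=2: bne  r6, r2, L9  cond=T  regs=(0,10,4,15,14,2,2,7)
  step pc=3: addi  r1, r4, 9  regs=(0,23,4,15,14,2,2,7)
  step pc=9: nor  r2, r2, r4  regs=(0,23,65521,15,14,2,2,7)
  step pc=10: nor  r6, r0, r5  regs=(0,23,65521,15,14,2,65533,7)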